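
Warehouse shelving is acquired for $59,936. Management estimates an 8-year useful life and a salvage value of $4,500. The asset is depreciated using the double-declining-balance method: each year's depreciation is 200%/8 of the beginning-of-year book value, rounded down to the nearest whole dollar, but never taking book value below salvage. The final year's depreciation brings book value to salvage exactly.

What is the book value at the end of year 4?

Depreciable base = $59,936 − $4,500 = $55,436.
Year 1: ⌊$59,936 × 200%/8⌋ = $14,984. Book value $44,952.
Year 2: ⌊$44,952 × 200%/8⌋ = $11,238. Book value $33,714.
Year 3: ⌊$33,714 × 200%/8⌋ = $8,428. Book value $25,286.
Year 4: ⌊$25,286 × 200%/8⌋ = $6,321. Book value $18,965.

$18,965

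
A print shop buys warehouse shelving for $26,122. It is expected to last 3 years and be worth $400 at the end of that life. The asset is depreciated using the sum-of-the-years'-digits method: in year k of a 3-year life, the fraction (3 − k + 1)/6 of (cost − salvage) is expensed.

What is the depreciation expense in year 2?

Depreciable base = $26,122 − $400 = $25,722.
Sum of the years' digits = 3+2+1 = 6.
Year 1: $25,722 × 3/6 = $12,861. Book value $13,261.
Year 2: $25,722 × 2/6 = $8,574. Book value $4,687.

$8,574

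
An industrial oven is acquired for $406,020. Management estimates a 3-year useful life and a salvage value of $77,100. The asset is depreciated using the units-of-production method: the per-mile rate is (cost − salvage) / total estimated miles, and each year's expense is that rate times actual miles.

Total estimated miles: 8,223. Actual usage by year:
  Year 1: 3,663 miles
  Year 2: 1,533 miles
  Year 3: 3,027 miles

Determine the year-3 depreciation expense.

Depreciable base = $406,020 − $77,100 = $328,920.
Rate = $328,920 / 8,223 miles = $40 per mile.
Year 1: 3,663 × $40 = $146,520. Book value $259,500.
Year 2: 1,533 × $40 = $61,320. Book value $198,180.
Year 3: 3,027 × $40 = $121,080. Book value $77,100.

$121,080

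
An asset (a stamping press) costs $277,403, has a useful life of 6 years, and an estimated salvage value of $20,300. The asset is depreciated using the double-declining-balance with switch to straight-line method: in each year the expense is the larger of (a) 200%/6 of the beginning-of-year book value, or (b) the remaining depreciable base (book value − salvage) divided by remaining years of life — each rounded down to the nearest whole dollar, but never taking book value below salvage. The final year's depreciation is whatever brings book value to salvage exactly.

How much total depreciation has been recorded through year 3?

Depreciable base = $277,403 − $20,300 = $257,103.
Year 1: DB = ⌊$277,403 × 200%/6⌋ = $92,467; SL = ⌊$257,103/6⌋ = $42,850 → take DB $92,467. Book value $184,936.
Year 2: DB = ⌊$184,936 × 200%/6⌋ = $61,645; SL = ⌊$164,636/5⌋ = $32,927 → take DB $61,645. Book value $123,291.
Year 3: DB = ⌊$123,291 × 200%/6⌋ = $41,097; SL = ⌊$102,991/4⌋ = $25,747 → take DB $41,097. Book value $82,194.
Accumulated through year 3 = $277,403 − $82,194 = $195,209.

$195,209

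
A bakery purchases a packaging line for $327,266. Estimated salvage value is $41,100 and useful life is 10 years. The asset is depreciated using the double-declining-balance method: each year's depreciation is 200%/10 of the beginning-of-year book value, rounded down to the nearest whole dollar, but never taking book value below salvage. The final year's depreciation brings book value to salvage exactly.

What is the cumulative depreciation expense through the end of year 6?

Depreciable base = $327,266 − $41,100 = $286,166.
Year 1: ⌊$327,266 × 200%/10⌋ = $65,453. Book value $261,813.
Year 2: ⌊$261,813 × 200%/10⌋ = $52,362. Book value $209,451.
Year 3: ⌊$209,451 × 200%/10⌋ = $41,890. Book value $167,561.
Year 4: ⌊$167,561 × 200%/10⌋ = $33,512. Book value $134,049.
Year 5: ⌊$134,049 × 200%/10⌋ = $26,809. Book value $107,240.
Year 6: ⌊$107,240 × 200%/10⌋ = $21,448. Book value $85,792.
Accumulated through year 6 = $327,266 − $85,792 = $241,474.

$241,474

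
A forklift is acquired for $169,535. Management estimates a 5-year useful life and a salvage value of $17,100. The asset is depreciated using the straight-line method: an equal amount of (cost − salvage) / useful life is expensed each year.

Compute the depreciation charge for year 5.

$30,487

Depreciable base = $169,535 − $17,100 = $152,435.
Annual expense = $152,435 / 5 = $30,487.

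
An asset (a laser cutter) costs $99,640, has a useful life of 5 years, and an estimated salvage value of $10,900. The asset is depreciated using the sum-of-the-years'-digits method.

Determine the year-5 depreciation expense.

Depreciable base = $99,640 − $10,900 = $88,740.
Sum of the years' digits = 5+4+3+2+1 = 15.
Year 1: $88,740 × 5/15 = $29,580. Book value $70,060.
Year 2: $88,740 × 4/15 = $23,664. Book value $46,396.
Year 3: $88,740 × 3/15 = $17,748. Book value $28,648.
Year 4: $88,740 × 2/15 = $11,832. Book value $16,816.
Year 5: $88,740 × 1/15 = $5,916. Book value $10,900.

$5,916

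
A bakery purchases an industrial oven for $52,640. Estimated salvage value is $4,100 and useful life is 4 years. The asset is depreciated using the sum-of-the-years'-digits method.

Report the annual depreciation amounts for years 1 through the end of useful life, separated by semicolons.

Depreciable base = $52,640 − $4,100 = $48,540.
Sum of the years' digits = 4+3+2+1 = 10.
Year 1: $48,540 × 4/10 = $19,416. Book value $33,224.
Year 2: $48,540 × 3/10 = $14,562. Book value $18,662.
Year 3: $48,540 × 2/10 = $9,708. Book value $8,954.
Year 4: $48,540 × 1/10 = $4,854. Book value $4,100.

$19,416; $14,562; $9,708; $4,854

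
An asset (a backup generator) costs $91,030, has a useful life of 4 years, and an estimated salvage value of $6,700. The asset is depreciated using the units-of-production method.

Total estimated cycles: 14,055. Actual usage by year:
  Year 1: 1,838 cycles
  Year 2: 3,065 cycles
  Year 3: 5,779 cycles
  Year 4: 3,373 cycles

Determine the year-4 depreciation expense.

$20,238

Depreciable base = $91,030 − $6,700 = $84,330.
Rate = $84,330 / 14,055 cycles = $6 per cycle.
Year 1: 1,838 × $6 = $11,028. Book value $80,002.
Year 2: 3,065 × $6 = $18,390. Book value $61,612.
Year 3: 5,779 × $6 = $34,674. Book value $26,938.
Year 4: 3,373 × $6 = $20,238. Book value $6,700.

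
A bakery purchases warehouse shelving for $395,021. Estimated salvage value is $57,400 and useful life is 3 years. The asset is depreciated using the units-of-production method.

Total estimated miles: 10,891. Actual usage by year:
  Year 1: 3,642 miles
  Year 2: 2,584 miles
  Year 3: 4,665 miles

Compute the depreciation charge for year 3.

Depreciable base = $395,021 − $57,400 = $337,621.
Rate = $337,621 / 10,891 miles = $31 per mile.
Year 1: 3,642 × $31 = $112,902. Book value $282,119.
Year 2: 2,584 × $31 = $80,104. Book value $202,015.
Year 3: 4,665 × $31 = $144,615. Book value $57,400.

$144,615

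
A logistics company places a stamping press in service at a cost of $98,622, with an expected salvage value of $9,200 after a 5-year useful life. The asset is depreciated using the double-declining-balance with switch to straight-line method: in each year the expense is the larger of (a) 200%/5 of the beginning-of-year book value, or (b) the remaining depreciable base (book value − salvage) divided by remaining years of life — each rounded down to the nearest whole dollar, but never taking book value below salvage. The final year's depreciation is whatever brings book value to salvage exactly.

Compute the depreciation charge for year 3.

$14,202

Depreciable base = $98,622 − $9,200 = $89,422.
Year 1: DB = ⌊$98,622 × 200%/5⌋ = $39,448; SL = ⌊$89,422/5⌋ = $17,884 → take DB $39,448. Book value $59,174.
Year 2: DB = ⌊$59,174 × 200%/5⌋ = $23,669; SL = ⌊$49,974/4⌋ = $12,493 → take DB $23,669. Book value $35,505.
Year 3: DB = ⌊$35,505 × 200%/5⌋ = $14,202; SL = ⌊$26,305/3⌋ = $8,768 → take DB $14,202. Book value $21,303.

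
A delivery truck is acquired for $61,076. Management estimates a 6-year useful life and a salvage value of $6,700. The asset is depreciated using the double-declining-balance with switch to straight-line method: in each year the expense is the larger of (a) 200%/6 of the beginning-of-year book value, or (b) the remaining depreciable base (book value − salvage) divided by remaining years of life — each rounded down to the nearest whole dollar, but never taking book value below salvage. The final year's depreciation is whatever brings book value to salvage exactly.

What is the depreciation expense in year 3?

Depreciable base = $61,076 − $6,700 = $54,376.
Year 1: DB = ⌊$61,076 × 200%/6⌋ = $20,358; SL = ⌊$54,376/6⌋ = $9,062 → take DB $20,358. Book value $40,718.
Year 2: DB = ⌊$40,718 × 200%/6⌋ = $13,572; SL = ⌊$34,018/5⌋ = $6,803 → take DB $13,572. Book value $27,146.
Year 3: DB = ⌊$27,146 × 200%/6⌋ = $9,048; SL = ⌊$20,446/4⌋ = $5,111 → take DB $9,048. Book value $18,098.

$9,048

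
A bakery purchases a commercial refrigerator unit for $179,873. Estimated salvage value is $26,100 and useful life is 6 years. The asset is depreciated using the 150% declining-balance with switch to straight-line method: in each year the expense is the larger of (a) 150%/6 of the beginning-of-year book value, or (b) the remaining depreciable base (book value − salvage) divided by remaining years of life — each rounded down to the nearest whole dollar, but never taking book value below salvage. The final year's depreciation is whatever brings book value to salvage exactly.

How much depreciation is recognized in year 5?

$15,407

Depreciable base = $179,873 − $26,100 = $153,773.
Year 1: DB = ⌊$179,873 × 150%/6⌋ = $44,968; SL = ⌊$153,773/6⌋ = $25,628 → take DB $44,968. Book value $134,905.
Year 2: DB = ⌊$134,905 × 150%/6⌋ = $33,726; SL = ⌊$108,805/5⌋ = $21,761 → take DB $33,726. Book value $101,179.
Year 3: DB = ⌊$101,179 × 150%/6⌋ = $25,294; SL = ⌊$75,079/4⌋ = $18,769 → take DB $25,294. Book value $75,885.
Year 4: DB = ⌊$75,885 × 150%/6⌋ = $18,971; SL = ⌊$49,785/3⌋ = $16,595 → take DB $18,971. Book value $56,914.
Year 5: DB = ⌊$56,914 × 150%/6⌋ = $14,228; SL = ⌊$30,814/2⌋ = $15,407 → take SL $15,407. Book value $41,507.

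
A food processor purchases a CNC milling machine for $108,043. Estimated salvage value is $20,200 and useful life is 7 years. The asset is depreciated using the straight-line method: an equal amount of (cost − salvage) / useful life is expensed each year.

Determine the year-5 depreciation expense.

Depreciable base = $108,043 − $20,200 = $87,843.
Annual expense = $87,843 / 7 = $12,549.

$12,549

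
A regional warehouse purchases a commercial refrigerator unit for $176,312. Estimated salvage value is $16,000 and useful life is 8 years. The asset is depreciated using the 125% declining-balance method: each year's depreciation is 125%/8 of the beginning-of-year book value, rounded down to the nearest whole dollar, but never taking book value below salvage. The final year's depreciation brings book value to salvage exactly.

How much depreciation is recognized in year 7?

$9,940

Depreciable base = $176,312 − $16,000 = $160,312.
Year 1: ⌊$176,312 × 125%/8⌋ = $27,548. Book value $148,764.
Year 2: ⌊$148,764 × 125%/8⌋ = $23,244. Book value $125,520.
Year 3: ⌊$125,520 × 125%/8⌋ = $19,612. Book value $105,908.
Year 4: ⌊$105,908 × 125%/8⌋ = $16,548. Book value $89,360.
Year 5: ⌊$89,360 × 125%/8⌋ = $13,962. Book value $75,398.
Year 6: ⌊$75,398 × 125%/8⌋ = $11,780. Book value $63,618.
Year 7: ⌊$63,618 × 125%/8⌋ = $9,940. Book value $53,678.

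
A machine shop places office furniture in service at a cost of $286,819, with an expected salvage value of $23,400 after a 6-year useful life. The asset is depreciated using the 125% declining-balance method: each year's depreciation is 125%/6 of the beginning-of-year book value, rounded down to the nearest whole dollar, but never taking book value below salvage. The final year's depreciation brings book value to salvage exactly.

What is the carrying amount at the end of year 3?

Depreciable base = $286,819 − $23,400 = $263,419.
Year 1: ⌊$286,819 × 125%/6⌋ = $59,753. Book value $227,066.
Year 2: ⌊$227,066 × 125%/6⌋ = $47,305. Book value $179,761.
Year 3: ⌊$179,761 × 125%/6⌋ = $37,450. Book value $142,311.

$142,311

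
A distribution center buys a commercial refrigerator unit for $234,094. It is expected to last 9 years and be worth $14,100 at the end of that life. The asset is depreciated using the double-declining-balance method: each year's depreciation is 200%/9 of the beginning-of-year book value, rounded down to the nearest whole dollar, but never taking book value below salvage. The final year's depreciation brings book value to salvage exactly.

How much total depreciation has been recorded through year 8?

Depreciable base = $234,094 − $14,100 = $219,994.
Year 1: ⌊$234,094 × 200%/9⌋ = $52,020. Book value $182,074.
Year 2: ⌊$182,074 × 200%/9⌋ = $40,460. Book value $141,614.
Year 3: ⌊$141,614 × 200%/9⌋ = $31,469. Book value $110,145.
Year 4: ⌊$110,145 × 200%/9⌋ = $24,476. Book value $85,669.
Year 5: ⌊$85,669 × 200%/9⌋ = $19,037. Book value $66,632.
Year 6: ⌊$66,632 × 200%/9⌋ = $14,807. Book value $51,825.
Year 7: ⌊$51,825 × 200%/9⌋ = $11,516. Book value $40,309.
Year 8: ⌊$40,309 × 200%/9⌋ = $8,957. Book value $31,352.
Accumulated through year 8 = $234,094 − $31,352 = $202,742.

$202,742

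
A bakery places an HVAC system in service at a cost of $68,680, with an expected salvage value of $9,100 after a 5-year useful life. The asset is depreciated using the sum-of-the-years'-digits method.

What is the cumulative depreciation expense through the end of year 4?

Depreciable base = $68,680 − $9,100 = $59,580.
Sum of the years' digits = 5+4+3+2+1 = 15.
Year 1: $59,580 × 5/15 = $19,860. Book value $48,820.
Year 2: $59,580 × 4/15 = $15,888. Book value $32,932.
Year 3: $59,580 × 3/15 = $11,916. Book value $21,016.
Year 4: $59,580 × 2/15 = $7,944. Book value $13,072.
Accumulated through year 4 = $68,680 − $13,072 = $55,608.

$55,608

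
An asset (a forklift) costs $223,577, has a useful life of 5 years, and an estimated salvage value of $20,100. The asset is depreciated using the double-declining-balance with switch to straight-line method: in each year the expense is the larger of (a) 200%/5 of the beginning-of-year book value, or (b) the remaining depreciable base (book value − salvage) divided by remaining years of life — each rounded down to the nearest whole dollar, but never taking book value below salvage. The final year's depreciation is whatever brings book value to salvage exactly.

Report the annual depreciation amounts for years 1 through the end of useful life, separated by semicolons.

Depreciable base = $223,577 − $20,100 = $203,477.
Year 1: DB = ⌊$223,577 × 200%/5⌋ = $89,430; SL = ⌊$203,477/5⌋ = $40,695 → take DB $89,430. Book value $134,147.
Year 2: DB = ⌊$134,147 × 200%/5⌋ = $53,658; SL = ⌊$114,047/4⌋ = $28,511 → take DB $53,658. Book value $80,489.
Year 3: DB = ⌊$80,489 × 200%/5⌋ = $32,195; SL = ⌊$60,389/3⌋ = $20,129 → take DB $32,195. Book value $48,294.
Year 4: DB = ⌊$48,294 × 200%/5⌋ = $19,317; SL = ⌊$28,194/2⌋ = $14,097 → take DB $19,317. Book value $28,977.
Year 5 (final): $28,977 − $20,100 = $8,877. Book value $20,100.

$89,430; $53,658; $32,195; $19,317; $8,877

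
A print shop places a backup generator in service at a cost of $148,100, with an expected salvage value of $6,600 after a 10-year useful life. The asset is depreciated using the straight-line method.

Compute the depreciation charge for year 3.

Depreciable base = $148,100 − $6,600 = $141,500.
Annual expense = $141,500 / 10 = $14,150.

$14,150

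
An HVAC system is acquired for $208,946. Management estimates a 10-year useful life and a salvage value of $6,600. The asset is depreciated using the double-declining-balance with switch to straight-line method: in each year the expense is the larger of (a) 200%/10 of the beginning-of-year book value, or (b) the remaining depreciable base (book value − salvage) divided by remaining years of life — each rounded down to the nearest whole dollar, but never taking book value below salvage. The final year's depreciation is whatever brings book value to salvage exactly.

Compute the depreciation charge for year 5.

$17,117

Depreciable base = $208,946 − $6,600 = $202,346.
Year 1: DB = ⌊$208,946 × 200%/10⌋ = $41,789; SL = ⌊$202,346/10⌋ = $20,234 → take DB $41,789. Book value $167,157.
Year 2: DB = ⌊$167,157 × 200%/10⌋ = $33,431; SL = ⌊$160,557/9⌋ = $17,839 → take DB $33,431. Book value $133,726.
Year 3: DB = ⌊$133,726 × 200%/10⌋ = $26,745; SL = ⌊$127,126/8⌋ = $15,890 → take DB $26,745. Book value $106,981.
Year 4: DB = ⌊$106,981 × 200%/10⌋ = $21,396; SL = ⌊$100,381/7⌋ = $14,340 → take DB $21,396. Book value $85,585.
Year 5: DB = ⌊$85,585 × 200%/10⌋ = $17,117; SL = ⌊$78,985/6⌋ = $13,164 → take DB $17,117. Book value $68,468.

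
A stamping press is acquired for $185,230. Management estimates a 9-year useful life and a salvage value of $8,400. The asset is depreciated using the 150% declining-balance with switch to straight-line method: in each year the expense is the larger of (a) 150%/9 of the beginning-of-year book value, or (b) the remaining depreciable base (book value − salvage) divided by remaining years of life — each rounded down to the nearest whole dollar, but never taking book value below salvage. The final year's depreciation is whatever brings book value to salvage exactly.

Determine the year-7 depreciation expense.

Depreciable base = $185,230 − $8,400 = $176,830.
Year 1: DB = ⌊$185,230 × 150%/9⌋ = $30,871; SL = ⌊$176,830/9⌋ = $19,647 → take DB $30,871. Book value $154,359.
Year 2: DB = ⌊$154,359 × 150%/9⌋ = $25,726; SL = ⌊$145,959/8⌋ = $18,244 → take DB $25,726. Book value $128,633.
Year 3: DB = ⌊$128,633 × 150%/9⌋ = $21,438; SL = ⌊$120,233/7⌋ = $17,176 → take DB $21,438. Book value $107,195.
Year 4: DB = ⌊$107,195 × 150%/9⌋ = $17,865; SL = ⌊$98,795/6⌋ = $16,465 → take DB $17,865. Book value $89,330.
Year 5: DB = ⌊$89,330 × 150%/9⌋ = $14,888; SL = ⌊$80,930/5⌋ = $16,186 → take SL $16,186. Book value $73,144.
Year 6: DB = ⌊$73,144 × 150%/9⌋ = $12,190; SL = ⌊$64,744/4⌋ = $16,186 → take SL $16,186. Book value $56,958.
Year 7: DB = ⌊$56,958 × 150%/9⌋ = $9,493; SL = ⌊$48,558/3⌋ = $16,186 → take SL $16,186. Book value $40,772.

$16,186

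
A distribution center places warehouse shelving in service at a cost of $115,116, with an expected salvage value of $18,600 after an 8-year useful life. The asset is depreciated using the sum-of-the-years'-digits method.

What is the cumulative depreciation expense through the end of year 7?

Depreciable base = $115,116 − $18,600 = $96,516.
Sum of the years' digits = 8+7+6+5+4+3+2+1 = 36.
Year 1: $96,516 × 8/36 = $21,448. Book value $93,668.
Year 2: $96,516 × 7/36 = $18,767. Book value $74,901.
Year 3: $96,516 × 6/36 = $16,086. Book value $58,815.
Year 4: $96,516 × 5/36 = $13,405. Book value $45,410.
Year 5: $96,516 × 4/36 = $10,724. Book value $34,686.
Year 6: $96,516 × 3/36 = $8,043. Book value $26,643.
Year 7: $96,516 × 2/36 = $5,362. Book value $21,281.
Accumulated through year 7 = $115,116 − $21,281 = $93,835.

$93,835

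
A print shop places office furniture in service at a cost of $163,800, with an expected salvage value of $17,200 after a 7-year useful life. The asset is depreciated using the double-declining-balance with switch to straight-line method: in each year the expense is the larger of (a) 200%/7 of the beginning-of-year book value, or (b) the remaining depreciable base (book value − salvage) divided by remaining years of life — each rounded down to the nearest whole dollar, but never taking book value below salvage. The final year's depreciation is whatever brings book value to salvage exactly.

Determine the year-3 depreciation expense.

Depreciable base = $163,800 − $17,200 = $146,600.
Year 1: DB = ⌊$163,800 × 200%/7⌋ = $46,800; SL = ⌊$146,600/7⌋ = $20,942 → take DB $46,800. Book value $117,000.
Year 2: DB = ⌊$117,000 × 200%/7⌋ = $33,428; SL = ⌊$99,800/6⌋ = $16,633 → take DB $33,428. Book value $83,572.
Year 3: DB = ⌊$83,572 × 200%/7⌋ = $23,877; SL = ⌊$66,372/5⌋ = $13,274 → take DB $23,877. Book value $59,695.

$23,877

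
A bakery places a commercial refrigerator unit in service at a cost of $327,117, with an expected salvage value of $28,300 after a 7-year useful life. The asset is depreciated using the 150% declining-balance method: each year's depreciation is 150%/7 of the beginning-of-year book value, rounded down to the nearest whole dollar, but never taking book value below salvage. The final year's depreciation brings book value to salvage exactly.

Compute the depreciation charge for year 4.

$34,001

Depreciable base = $327,117 − $28,300 = $298,817.
Year 1: ⌊$327,117 × 150%/7⌋ = $70,096. Book value $257,021.
Year 2: ⌊$257,021 × 150%/7⌋ = $55,075. Book value $201,946.
Year 3: ⌊$201,946 × 150%/7⌋ = $43,274. Book value $158,672.
Year 4: ⌊$158,672 × 150%/7⌋ = $34,001. Book value $124,671.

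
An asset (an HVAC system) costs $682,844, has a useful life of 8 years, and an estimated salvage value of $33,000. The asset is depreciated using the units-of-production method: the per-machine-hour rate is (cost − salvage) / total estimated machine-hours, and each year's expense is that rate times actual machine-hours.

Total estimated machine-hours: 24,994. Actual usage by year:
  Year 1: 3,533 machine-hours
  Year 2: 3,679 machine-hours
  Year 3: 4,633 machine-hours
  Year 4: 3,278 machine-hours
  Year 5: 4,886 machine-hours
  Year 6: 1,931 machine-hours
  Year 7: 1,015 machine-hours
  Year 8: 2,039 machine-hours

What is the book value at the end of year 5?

$162,610

Depreciable base = $682,844 − $33,000 = $649,844.
Rate = $649,844 / 24,994 machine-hours = $26 per machine-hour.
Year 1: 3,533 × $26 = $91,858. Book value $590,986.
Year 2: 3,679 × $26 = $95,654. Book value $495,332.
Year 3: 4,633 × $26 = $120,458. Book value $374,874.
Year 4: 3,278 × $26 = $85,228. Book value $289,646.
Year 5: 4,886 × $26 = $127,036. Book value $162,610.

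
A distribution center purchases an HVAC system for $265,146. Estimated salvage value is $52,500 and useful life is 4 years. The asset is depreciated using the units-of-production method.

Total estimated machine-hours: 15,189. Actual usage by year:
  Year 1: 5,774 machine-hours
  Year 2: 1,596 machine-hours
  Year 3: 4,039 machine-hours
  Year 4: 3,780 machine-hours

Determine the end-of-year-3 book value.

Depreciable base = $265,146 − $52,500 = $212,646.
Rate = $212,646 / 15,189 machine-hours = $14 per machine-hour.
Year 1: 5,774 × $14 = $80,836. Book value $184,310.
Year 2: 1,596 × $14 = $22,344. Book value $161,966.
Year 3: 4,039 × $14 = $56,546. Book value $105,420.

$105,420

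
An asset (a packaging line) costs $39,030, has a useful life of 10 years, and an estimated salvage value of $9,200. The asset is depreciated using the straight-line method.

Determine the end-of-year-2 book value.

Depreciable base = $39,030 − $9,200 = $29,830.
Annual expense = $29,830 / 10 = $2,983.
End of year 1: book value $36,047.
End of year 2: book value $33,064.

$33,064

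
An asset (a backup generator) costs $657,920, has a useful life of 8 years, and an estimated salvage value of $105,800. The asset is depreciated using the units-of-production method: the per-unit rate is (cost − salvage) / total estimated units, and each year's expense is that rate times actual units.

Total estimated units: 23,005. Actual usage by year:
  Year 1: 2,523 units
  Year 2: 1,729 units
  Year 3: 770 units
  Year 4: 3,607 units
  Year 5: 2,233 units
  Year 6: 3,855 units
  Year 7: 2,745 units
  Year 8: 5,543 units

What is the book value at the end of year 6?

$304,712

Depreciable base = $657,920 − $105,800 = $552,120.
Rate = $552,120 / 23,005 units = $24 per unit.
Year 1: 2,523 × $24 = $60,552. Book value $597,368.
Year 2: 1,729 × $24 = $41,496. Book value $555,872.
Year 3: 770 × $24 = $18,480. Book value $537,392.
Year 4: 3,607 × $24 = $86,568. Book value $450,824.
Year 5: 2,233 × $24 = $53,592. Book value $397,232.
Year 6: 3,855 × $24 = $92,520. Book value $304,712.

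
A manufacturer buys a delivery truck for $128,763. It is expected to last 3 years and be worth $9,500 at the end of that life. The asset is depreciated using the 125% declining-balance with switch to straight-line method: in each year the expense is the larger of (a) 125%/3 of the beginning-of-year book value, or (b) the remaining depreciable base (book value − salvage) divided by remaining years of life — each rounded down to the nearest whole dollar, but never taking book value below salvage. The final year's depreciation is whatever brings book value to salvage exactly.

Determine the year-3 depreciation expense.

$32,806

Depreciable base = $128,763 − $9,500 = $119,263.
Year 1: DB = ⌊$128,763 × 125%/3⌋ = $53,651; SL = ⌊$119,263/3⌋ = $39,754 → take DB $53,651. Book value $75,112.
Year 2: DB = ⌊$75,112 × 125%/3⌋ = $31,296; SL = ⌊$65,612/2⌋ = $32,806 → take SL $32,806. Book value $42,306.
Year 3 (final): $42,306 − $9,500 = $32,806. Book value $9,500.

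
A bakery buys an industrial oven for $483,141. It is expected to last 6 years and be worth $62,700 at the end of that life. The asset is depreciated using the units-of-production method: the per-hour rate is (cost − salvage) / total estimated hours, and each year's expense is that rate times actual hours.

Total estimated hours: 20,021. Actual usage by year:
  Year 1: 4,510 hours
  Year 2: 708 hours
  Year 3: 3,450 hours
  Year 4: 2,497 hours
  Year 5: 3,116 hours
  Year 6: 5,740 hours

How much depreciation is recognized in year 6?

$120,540

Depreciable base = $483,141 − $62,700 = $420,441.
Rate = $420,441 / 20,021 hours = $21 per hour.
Year 1: 4,510 × $21 = $94,710. Book value $388,431.
Year 2: 708 × $21 = $14,868. Book value $373,563.
Year 3: 3,450 × $21 = $72,450. Book value $301,113.
Year 4: 2,497 × $21 = $52,437. Book value $248,676.
Year 5: 3,116 × $21 = $65,436. Book value $183,240.
Year 6: 5,740 × $21 = $120,540. Book value $62,700.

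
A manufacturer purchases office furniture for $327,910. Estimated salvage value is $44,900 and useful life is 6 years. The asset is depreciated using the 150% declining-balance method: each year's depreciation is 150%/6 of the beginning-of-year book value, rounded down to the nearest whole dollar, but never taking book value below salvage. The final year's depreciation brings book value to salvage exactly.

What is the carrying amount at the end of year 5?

$77,816

Depreciable base = $327,910 − $44,900 = $283,010.
Year 1: ⌊$327,910 × 150%/6⌋ = $81,977. Book value $245,933.
Year 2: ⌊$245,933 × 150%/6⌋ = $61,483. Book value $184,450.
Year 3: ⌊$184,450 × 150%/6⌋ = $46,112. Book value $138,338.
Year 4: ⌊$138,338 × 150%/6⌋ = $34,584. Book value $103,754.
Year 5: ⌊$103,754 × 150%/6⌋ = $25,938. Book value $77,816.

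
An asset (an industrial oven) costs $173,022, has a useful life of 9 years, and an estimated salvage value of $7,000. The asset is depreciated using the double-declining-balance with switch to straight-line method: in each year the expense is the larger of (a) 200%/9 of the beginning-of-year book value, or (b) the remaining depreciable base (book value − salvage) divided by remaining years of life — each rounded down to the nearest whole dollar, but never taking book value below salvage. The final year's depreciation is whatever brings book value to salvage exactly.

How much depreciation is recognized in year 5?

$14,070

Depreciable base = $173,022 − $7,000 = $166,022.
Year 1: DB = ⌊$173,022 × 200%/9⌋ = $38,449; SL = ⌊$166,022/9⌋ = $18,446 → take DB $38,449. Book value $134,573.
Year 2: DB = ⌊$134,573 × 200%/9⌋ = $29,905; SL = ⌊$127,573/8⌋ = $15,946 → take DB $29,905. Book value $104,668.
Year 3: DB = ⌊$104,668 × 200%/9⌋ = $23,259; SL = ⌊$97,668/7⌋ = $13,952 → take DB $23,259. Book value $81,409.
Year 4: DB = ⌊$81,409 × 200%/9⌋ = $18,090; SL = ⌊$74,409/6⌋ = $12,401 → take DB $18,090. Book value $63,319.
Year 5: DB = ⌊$63,319 × 200%/9⌋ = $14,070; SL = ⌊$56,319/5⌋ = $11,263 → take DB $14,070. Book value $49,249.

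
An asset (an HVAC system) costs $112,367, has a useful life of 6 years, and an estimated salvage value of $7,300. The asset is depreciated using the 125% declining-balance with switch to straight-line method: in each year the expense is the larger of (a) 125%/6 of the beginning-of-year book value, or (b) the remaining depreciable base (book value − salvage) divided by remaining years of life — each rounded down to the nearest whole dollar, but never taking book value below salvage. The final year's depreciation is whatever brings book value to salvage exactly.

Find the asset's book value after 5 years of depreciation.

$23,082

Depreciable base = $112,367 − $7,300 = $105,067.
Year 1: DB = ⌊$112,367 × 125%/6⌋ = $23,409; SL = ⌊$105,067/6⌋ = $17,511 → take DB $23,409. Book value $88,958.
Year 2: DB = ⌊$88,958 × 125%/6⌋ = $18,532; SL = ⌊$81,658/5⌋ = $16,331 → take DB $18,532. Book value $70,426.
Year 3: DB = ⌊$70,426 × 125%/6⌋ = $14,672; SL = ⌊$63,126/4⌋ = $15,781 → take SL $15,781. Book value $54,645.
Year 4: DB = ⌊$54,645 × 125%/6⌋ = $11,384; SL = ⌊$47,345/3⌋ = $15,781 → take SL $15,781. Book value $38,864.
Year 5: DB = ⌊$38,864 × 125%/6⌋ = $8,096; SL = ⌊$31,564/2⌋ = $15,782 → take SL $15,782. Book value $23,082.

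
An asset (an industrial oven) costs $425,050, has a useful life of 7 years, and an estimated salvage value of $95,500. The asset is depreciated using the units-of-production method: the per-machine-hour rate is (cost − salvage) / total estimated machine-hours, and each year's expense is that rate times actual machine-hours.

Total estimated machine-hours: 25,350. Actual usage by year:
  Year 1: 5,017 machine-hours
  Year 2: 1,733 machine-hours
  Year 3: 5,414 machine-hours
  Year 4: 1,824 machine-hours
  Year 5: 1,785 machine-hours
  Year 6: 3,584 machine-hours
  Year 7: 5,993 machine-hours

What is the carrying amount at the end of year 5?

$220,001

Depreciable base = $425,050 − $95,500 = $329,550.
Rate = $329,550 / 25,350 machine-hours = $13 per machine-hour.
Year 1: 5,017 × $13 = $65,221. Book value $359,829.
Year 2: 1,733 × $13 = $22,529. Book value $337,300.
Year 3: 5,414 × $13 = $70,382. Book value $266,918.
Year 4: 1,824 × $13 = $23,712. Book value $243,206.
Year 5: 1,785 × $13 = $23,205. Book value $220,001.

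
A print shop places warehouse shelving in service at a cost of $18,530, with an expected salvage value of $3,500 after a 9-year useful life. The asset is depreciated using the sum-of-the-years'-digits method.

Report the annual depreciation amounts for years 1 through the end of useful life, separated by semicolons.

$3,006; $2,672; $2,338; $2,004; $1,670; $1,336; $1,002; $668; $334

Depreciable base = $18,530 − $3,500 = $15,030.
Sum of the years' digits = 9+8+7+6+5+4+3+2+1 = 45.
Year 1: $15,030 × 9/45 = $3,006. Book value $15,524.
Year 2: $15,030 × 8/45 = $2,672. Book value $12,852.
Year 3: $15,030 × 7/45 = $2,338. Book value $10,514.
Year 4: $15,030 × 6/45 = $2,004. Book value $8,510.
Year 5: $15,030 × 5/45 = $1,670. Book value $6,840.
Year 6: $15,030 × 4/45 = $1,336. Book value $5,504.
Year 7: $15,030 × 3/45 = $1,002. Book value $4,502.
Year 8: $15,030 × 2/45 = $668. Book value $3,834.
Year 9: $15,030 × 1/45 = $334. Book value $3,500.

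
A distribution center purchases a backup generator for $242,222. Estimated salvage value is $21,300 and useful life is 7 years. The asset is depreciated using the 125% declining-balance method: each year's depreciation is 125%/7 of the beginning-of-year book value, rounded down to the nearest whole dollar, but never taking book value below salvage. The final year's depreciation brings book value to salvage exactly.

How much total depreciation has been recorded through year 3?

$107,968

Depreciable base = $242,222 − $21,300 = $220,922.
Year 1: ⌊$242,222 × 125%/7⌋ = $43,253. Book value $198,969.
Year 2: ⌊$198,969 × 125%/7⌋ = $35,530. Book value $163,439.
Year 3: ⌊$163,439 × 125%/7⌋ = $29,185. Book value $134,254.
Accumulated through year 3 = $242,222 − $134,254 = $107,968.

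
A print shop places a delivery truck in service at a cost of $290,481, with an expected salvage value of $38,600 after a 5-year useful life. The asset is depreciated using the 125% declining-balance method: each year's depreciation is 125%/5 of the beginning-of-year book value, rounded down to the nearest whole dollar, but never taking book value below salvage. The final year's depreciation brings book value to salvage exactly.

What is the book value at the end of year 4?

Depreciable base = $290,481 − $38,600 = $251,881.
Year 1: ⌊$290,481 × 125%/5⌋ = $72,620. Book value $217,861.
Year 2: ⌊$217,861 × 125%/5⌋ = $54,465. Book value $163,396.
Year 3: ⌊$163,396 × 125%/5⌋ = $40,849. Book value $122,547.
Year 4: ⌊$122,547 × 125%/5⌋ = $30,636. Book value $91,911.

$91,911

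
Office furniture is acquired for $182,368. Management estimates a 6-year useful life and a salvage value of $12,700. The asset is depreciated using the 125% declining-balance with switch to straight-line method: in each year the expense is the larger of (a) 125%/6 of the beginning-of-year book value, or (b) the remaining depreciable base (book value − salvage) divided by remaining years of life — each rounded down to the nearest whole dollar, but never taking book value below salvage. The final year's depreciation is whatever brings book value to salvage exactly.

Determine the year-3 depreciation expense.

$25,399

Depreciable base = $182,368 − $12,700 = $169,668.
Year 1: DB = ⌊$182,368 × 125%/6⌋ = $37,993; SL = ⌊$169,668/6⌋ = $28,278 → take DB $37,993. Book value $144,375.
Year 2: DB = ⌊$144,375 × 125%/6⌋ = $30,078; SL = ⌊$131,675/5⌋ = $26,335 → take DB $30,078. Book value $114,297.
Year 3: DB = ⌊$114,297 × 125%/6⌋ = $23,811; SL = ⌊$101,597/4⌋ = $25,399 → take SL $25,399. Book value $88,898.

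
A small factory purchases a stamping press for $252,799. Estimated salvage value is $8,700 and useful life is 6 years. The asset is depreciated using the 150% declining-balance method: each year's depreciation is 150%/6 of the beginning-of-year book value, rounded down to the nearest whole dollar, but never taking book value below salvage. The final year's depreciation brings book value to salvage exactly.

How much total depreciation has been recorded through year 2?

$110,599

Depreciable base = $252,799 − $8,700 = $244,099.
Year 1: ⌊$252,799 × 150%/6⌋ = $63,199. Book value $189,600.
Year 2: ⌊$189,600 × 150%/6⌋ = $47,400. Book value $142,200.
Accumulated through year 2 = $252,799 − $142,200 = $110,599.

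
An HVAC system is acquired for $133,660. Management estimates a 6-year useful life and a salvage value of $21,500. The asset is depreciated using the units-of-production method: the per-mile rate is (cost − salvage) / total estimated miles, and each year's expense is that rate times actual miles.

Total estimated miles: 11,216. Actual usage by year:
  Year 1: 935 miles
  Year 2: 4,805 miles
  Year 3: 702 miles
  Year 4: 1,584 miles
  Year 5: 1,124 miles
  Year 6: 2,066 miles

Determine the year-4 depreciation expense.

$15,840

Depreciable base = $133,660 − $21,500 = $112,160.
Rate = $112,160 / 11,216 miles = $10 per mile.
Year 1: 935 × $10 = $9,350. Book value $124,310.
Year 2: 4,805 × $10 = $48,050. Book value $76,260.
Year 3: 702 × $10 = $7,020. Book value $69,240.
Year 4: 1,584 × $10 = $15,840. Book value $53,400.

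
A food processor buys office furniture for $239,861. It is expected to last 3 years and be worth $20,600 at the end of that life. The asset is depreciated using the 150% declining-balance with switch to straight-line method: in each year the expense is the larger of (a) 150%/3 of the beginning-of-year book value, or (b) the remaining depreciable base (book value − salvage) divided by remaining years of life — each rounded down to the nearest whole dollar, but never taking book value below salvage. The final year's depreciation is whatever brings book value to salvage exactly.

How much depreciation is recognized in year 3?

Depreciable base = $239,861 − $20,600 = $219,261.
Year 1: DB = ⌊$239,861 × 150%/3⌋ = $119,930; SL = ⌊$219,261/3⌋ = $73,087 → take DB $119,930. Book value $119,931.
Year 2: DB = ⌊$119,931 × 150%/3⌋ = $59,965; SL = ⌊$99,331/2⌋ = $49,665 → take DB $59,965. Book value $59,966.
Year 3 (final): $59,966 − $20,600 = $39,366. Book value $20,600.

$39,366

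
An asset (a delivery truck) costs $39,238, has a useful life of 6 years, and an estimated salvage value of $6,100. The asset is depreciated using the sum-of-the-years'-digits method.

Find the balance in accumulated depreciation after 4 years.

Depreciable base = $39,238 − $6,100 = $33,138.
Sum of the years' digits = 6+5+4+3+2+1 = 21.
Year 1: $33,138 × 6/21 = $9,468. Book value $29,770.
Year 2: $33,138 × 5/21 = $7,890. Book value $21,880.
Year 3: $33,138 × 4/21 = $6,312. Book value $15,568.
Year 4: $33,138 × 3/21 = $4,734. Book value $10,834.
Accumulated through year 4 = $39,238 − $10,834 = $28,404.

$28,404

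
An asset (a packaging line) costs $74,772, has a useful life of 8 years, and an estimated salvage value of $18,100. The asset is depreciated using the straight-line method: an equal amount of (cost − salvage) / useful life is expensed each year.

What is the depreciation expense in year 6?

Depreciable base = $74,772 − $18,100 = $56,672.
Annual expense = $56,672 / 8 = $7,084.

$7,084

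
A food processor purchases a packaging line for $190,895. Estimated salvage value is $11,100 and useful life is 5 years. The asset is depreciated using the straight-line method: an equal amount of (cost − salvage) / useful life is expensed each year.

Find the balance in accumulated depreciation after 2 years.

$71,918

Depreciable base = $190,895 − $11,100 = $179,795.
Annual expense = $179,795 / 5 = $35,959.
End of year 1: book value $154,936.
End of year 2: book value $118,977.
Accumulated through year 2 = $190,895 − $118,977 = $71,918.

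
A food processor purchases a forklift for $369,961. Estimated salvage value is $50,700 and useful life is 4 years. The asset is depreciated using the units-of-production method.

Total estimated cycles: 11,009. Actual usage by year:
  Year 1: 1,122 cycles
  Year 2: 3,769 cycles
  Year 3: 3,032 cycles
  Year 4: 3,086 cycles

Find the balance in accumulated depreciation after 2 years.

Depreciable base = $369,961 − $50,700 = $319,261.
Rate = $319,261 / 11,009 cycles = $29 per cycle.
Year 1: 1,122 × $29 = $32,538. Book value $337,423.
Year 2: 3,769 × $29 = $109,301. Book value $228,122.
Accumulated through year 2 = $369,961 − $228,122 = $141,839.

$141,839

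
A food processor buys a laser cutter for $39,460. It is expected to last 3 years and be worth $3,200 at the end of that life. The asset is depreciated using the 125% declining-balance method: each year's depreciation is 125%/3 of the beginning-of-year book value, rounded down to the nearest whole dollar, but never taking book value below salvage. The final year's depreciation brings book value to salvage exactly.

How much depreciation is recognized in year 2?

Depreciable base = $39,460 − $3,200 = $36,260.
Year 1: ⌊$39,460 × 125%/3⌋ = $16,441. Book value $23,019.
Year 2: ⌊$23,019 × 125%/3⌋ = $9,591. Book value $13,428.

$9,591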